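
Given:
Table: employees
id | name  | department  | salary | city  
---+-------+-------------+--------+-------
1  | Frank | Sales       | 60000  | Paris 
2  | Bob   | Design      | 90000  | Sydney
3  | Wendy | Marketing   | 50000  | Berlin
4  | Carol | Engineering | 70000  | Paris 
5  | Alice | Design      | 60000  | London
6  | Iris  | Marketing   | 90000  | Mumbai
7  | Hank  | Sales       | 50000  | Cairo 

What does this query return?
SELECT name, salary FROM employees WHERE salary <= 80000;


Filtering: salary <= 80000
Matching: 5 rows

5 rows:
Frank, 60000
Wendy, 50000
Carol, 70000
Alice, 60000
Hank, 50000


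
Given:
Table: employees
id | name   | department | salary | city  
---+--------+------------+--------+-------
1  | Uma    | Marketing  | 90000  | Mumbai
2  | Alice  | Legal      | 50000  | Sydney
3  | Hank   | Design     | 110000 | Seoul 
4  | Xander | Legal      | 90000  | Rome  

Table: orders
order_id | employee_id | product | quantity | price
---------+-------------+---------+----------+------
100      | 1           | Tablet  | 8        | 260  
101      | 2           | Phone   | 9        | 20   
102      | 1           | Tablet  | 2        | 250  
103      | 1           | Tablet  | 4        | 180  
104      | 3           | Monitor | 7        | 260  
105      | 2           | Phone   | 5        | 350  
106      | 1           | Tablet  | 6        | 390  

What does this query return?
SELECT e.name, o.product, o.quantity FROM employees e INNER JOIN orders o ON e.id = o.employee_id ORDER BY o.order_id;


Joining employees.id = orders.employee_id:
  employee Uma (id=1) -> order Tablet
  employee Alice (id=2) -> order Phone
  employee Uma (id=1) -> order Tablet
  employee Uma (id=1) -> order Tablet
  employee Hank (id=3) -> order Monitor
  employee Alice (id=2) -> order Phone
  employee Uma (id=1) -> order Tablet


7 rows:
Uma, Tablet, 8
Alice, Phone, 9
Uma, Tablet, 2
Uma, Tablet, 4
Hank, Monitor, 7
Alice, Phone, 5
Uma, Tablet, 6


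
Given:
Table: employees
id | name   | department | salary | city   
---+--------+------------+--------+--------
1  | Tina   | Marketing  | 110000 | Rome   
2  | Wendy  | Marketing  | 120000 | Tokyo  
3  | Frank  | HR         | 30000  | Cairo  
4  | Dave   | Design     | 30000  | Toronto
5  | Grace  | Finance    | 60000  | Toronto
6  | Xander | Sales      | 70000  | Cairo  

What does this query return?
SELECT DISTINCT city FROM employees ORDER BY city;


All 'city' values (row order): Rome, Tokyo, Cairo, Toronto, Toronto, Cairo
Removing duplicates leaves 4 unique value(s).

4 values:
Cairo
Rome
Tokyo
Toronto


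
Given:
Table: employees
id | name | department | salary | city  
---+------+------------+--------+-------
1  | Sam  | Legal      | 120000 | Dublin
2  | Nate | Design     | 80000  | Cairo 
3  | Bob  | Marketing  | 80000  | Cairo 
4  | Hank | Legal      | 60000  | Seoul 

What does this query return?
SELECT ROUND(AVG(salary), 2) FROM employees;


SUM(salary) = 340000
COUNT = 4
ROUND(AVG, 2) = ROUND(340000 / 4, 2) = 85000.0

85000.0


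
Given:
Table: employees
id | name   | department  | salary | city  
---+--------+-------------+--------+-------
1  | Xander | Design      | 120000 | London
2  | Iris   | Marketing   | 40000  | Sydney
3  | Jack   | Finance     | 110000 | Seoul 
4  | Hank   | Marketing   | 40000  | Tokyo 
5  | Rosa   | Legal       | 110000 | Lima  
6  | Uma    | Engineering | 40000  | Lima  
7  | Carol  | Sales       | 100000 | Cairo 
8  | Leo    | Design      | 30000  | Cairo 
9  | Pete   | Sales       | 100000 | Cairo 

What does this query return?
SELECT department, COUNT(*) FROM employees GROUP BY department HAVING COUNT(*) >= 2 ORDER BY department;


Groups with count >= 2:
  Design: 2 -> PASS
  Marketing: 2 -> PASS
  Sales: 2 -> PASS
  Engineering: 1 -> filtered out
  Finance: 1 -> filtered out
  Legal: 1 -> filtered out


3 groups:
Design, 2
Marketing, 2
Sales, 2


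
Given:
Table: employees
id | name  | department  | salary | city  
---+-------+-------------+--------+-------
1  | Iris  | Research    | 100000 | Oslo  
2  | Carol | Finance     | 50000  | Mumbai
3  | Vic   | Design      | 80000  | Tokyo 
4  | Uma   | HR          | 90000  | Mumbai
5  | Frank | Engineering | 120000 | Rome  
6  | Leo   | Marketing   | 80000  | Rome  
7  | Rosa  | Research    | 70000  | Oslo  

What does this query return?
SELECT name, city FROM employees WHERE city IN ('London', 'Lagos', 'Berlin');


Filtering: city IN ('London', 'Lagos', 'Berlin')
Matching: 0 rows

Empty result set (0 rows)


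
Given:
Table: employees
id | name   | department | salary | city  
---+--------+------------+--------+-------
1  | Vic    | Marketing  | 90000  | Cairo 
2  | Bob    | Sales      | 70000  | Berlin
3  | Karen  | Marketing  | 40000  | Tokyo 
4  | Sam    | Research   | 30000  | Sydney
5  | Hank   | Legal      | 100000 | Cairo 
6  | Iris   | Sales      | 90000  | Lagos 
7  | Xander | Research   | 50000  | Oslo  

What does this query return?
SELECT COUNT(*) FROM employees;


COUNT(*) counts all rows

7


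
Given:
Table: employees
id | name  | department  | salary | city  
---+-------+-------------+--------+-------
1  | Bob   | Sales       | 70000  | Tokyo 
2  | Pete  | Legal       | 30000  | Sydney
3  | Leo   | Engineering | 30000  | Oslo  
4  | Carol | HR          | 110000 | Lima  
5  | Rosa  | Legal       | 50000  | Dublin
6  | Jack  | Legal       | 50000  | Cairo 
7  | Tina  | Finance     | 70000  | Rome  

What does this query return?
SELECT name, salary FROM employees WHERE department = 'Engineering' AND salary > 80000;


Filtering: department = 'Engineering' AND salary > 80000
Matching: 0 rows

Empty result set (0 rows)


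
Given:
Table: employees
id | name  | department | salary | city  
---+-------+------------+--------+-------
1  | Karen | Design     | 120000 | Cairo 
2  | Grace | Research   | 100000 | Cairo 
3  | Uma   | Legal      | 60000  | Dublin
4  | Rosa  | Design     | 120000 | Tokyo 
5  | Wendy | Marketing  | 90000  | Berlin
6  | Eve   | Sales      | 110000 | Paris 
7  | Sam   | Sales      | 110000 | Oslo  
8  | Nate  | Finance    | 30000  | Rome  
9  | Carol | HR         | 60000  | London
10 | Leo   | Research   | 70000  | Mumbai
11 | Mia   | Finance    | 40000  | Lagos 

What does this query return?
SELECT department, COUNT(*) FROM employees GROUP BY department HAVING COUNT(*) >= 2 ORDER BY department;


Groups with count >= 2:
  Design: 2 -> PASS
  Finance: 2 -> PASS
  Research: 2 -> PASS
  Sales: 2 -> PASS
  HR: 1 -> filtered out
  Legal: 1 -> filtered out
  Marketing: 1 -> filtered out


4 groups:
Design, 2
Finance, 2
Research, 2
Sales, 2


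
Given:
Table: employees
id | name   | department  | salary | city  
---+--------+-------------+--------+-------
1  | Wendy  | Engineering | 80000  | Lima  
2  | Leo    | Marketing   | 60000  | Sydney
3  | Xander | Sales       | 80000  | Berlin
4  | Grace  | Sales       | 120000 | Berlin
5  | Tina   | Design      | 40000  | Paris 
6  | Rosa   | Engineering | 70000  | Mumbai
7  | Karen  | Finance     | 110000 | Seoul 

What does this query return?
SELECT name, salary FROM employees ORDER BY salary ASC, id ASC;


Sorting by salary ASC, then id ASC for ties

7 rows:
Tina, 40000
Leo, 60000
Rosa, 70000
Wendy, 80000
Xander, 80000
Karen, 110000
Grace, 120000


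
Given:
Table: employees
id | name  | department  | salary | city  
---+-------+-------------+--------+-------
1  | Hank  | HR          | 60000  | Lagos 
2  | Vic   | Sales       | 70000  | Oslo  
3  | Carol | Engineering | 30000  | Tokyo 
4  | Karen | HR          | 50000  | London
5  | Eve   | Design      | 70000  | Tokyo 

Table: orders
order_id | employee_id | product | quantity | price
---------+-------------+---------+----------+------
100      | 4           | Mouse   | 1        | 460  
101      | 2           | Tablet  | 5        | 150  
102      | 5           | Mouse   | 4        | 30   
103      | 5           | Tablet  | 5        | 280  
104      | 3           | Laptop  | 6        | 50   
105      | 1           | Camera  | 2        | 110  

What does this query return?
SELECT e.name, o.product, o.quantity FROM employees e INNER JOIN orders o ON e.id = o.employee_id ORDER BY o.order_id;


Joining employees.id = orders.employee_id:
  employee Karen (id=4) -> order Mouse
  employee Vic (id=2) -> order Tablet
  employee Eve (id=5) -> order Mouse
  employee Eve (id=5) -> order Tablet
  employee Carol (id=3) -> order Laptop
  employee Hank (id=1) -> order Camera


6 rows:
Karen, Mouse, 1
Vic, Tablet, 5
Eve, Mouse, 4
Eve, Tablet, 5
Carol, Laptop, 6
Hank, Camera, 2


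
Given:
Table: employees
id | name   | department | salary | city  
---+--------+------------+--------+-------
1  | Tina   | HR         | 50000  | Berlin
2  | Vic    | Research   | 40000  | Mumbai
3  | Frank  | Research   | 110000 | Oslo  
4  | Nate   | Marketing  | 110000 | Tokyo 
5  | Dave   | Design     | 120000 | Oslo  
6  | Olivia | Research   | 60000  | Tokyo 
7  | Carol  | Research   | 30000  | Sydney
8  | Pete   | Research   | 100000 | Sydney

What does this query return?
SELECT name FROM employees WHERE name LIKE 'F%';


LIKE 'F%' matches names starting with 'F'
Matching: 1

1 rows:
Frank


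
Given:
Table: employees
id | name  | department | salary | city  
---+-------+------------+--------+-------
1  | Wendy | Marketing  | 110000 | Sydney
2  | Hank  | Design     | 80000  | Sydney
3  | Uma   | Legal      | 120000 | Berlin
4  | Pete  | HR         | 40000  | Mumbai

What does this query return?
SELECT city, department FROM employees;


Projecting columns: city, department

4 rows:
Sydney, Marketing
Sydney, Design
Berlin, Legal
Mumbai, HR


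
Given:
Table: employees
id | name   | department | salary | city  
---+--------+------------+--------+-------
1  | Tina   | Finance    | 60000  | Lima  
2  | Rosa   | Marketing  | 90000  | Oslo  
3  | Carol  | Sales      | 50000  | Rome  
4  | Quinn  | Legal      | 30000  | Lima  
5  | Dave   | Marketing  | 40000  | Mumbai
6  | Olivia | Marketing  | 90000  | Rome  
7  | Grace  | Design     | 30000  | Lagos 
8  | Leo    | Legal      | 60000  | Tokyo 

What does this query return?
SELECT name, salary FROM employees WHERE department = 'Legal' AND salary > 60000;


Filtering: department = 'Legal' AND salary > 60000
Matching: 0 rows

Empty result set (0 rows)


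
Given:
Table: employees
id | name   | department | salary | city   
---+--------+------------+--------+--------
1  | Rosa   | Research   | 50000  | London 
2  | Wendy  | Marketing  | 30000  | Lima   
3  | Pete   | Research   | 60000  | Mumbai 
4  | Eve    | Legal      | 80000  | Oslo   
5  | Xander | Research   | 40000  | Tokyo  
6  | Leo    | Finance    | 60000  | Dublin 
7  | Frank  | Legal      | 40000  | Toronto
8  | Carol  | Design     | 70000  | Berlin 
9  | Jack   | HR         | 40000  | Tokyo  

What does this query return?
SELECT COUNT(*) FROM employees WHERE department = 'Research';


Counting rows where department = 'Research'
  Rosa -> MATCH
  Pete -> MATCH
  Xander -> MATCH


3


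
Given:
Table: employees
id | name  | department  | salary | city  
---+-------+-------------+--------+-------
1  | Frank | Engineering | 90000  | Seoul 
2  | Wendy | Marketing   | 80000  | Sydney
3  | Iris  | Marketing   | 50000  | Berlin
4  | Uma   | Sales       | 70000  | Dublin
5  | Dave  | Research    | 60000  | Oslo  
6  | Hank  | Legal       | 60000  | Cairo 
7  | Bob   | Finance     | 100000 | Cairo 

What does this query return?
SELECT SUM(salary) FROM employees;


SUM(salary) = 90000 + 80000 + 50000 + 70000 + 60000 + 60000 + 100000 = 510000

510000


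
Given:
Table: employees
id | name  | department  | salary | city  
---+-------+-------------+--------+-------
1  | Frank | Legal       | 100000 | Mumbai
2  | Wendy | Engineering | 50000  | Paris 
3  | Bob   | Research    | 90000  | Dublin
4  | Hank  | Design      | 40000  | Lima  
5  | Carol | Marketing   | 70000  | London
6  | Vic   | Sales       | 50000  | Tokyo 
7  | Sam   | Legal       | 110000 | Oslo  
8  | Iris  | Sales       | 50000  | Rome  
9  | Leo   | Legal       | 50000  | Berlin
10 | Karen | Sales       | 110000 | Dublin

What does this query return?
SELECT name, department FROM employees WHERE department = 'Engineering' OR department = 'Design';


Filtering: department = 'Engineering' OR 'Design'
Matching: 2 rows

2 rows:
Wendy, Engineering
Hank, Design


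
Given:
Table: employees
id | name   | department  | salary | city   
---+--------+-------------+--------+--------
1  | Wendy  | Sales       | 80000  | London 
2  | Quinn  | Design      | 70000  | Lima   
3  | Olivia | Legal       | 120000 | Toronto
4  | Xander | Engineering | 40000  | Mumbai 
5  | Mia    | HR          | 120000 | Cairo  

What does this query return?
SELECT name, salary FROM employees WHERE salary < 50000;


Filtering: salary < 50000
Matching: 1 rows

1 rows:
Xander, 40000


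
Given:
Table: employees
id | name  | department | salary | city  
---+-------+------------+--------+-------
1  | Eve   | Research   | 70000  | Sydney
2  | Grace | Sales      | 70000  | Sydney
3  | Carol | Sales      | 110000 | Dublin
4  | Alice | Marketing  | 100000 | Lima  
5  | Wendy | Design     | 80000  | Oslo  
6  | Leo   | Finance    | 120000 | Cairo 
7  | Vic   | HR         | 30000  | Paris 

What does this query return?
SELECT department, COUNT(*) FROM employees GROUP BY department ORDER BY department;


Assigning each row to its department group:
  Eve -> Research
  Grace -> Sales
  Carol -> Sales
  Alice -> Marketing
  Wendy -> Design
  Leo -> Finance
  Vic -> HR


6 groups:
Design, 1
Finance, 1
HR, 1
Marketing, 1
Research, 1
Sales, 2


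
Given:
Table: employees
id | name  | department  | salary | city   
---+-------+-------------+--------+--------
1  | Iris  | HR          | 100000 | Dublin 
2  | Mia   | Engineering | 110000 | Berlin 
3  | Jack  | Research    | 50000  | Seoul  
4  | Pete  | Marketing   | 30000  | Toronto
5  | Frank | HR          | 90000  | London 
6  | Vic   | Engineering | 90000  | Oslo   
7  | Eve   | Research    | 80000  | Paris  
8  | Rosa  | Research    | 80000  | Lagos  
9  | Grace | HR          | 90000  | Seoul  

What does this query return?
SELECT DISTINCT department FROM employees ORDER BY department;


All 'department' values (row order): HR, Engineering, Research, Marketing, HR, Engineering, Research, Research, HR
Removing duplicates leaves 4 unique value(s).

4 values:
Engineering
HR
Marketing
Research


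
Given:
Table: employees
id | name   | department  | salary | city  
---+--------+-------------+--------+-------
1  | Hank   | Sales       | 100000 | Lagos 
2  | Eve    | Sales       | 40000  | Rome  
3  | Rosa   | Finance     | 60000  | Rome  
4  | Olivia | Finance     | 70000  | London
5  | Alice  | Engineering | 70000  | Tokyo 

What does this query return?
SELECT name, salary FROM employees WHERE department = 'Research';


Filtering: department = 'Research'
Matching rows: 0

Empty result set (0 rows)


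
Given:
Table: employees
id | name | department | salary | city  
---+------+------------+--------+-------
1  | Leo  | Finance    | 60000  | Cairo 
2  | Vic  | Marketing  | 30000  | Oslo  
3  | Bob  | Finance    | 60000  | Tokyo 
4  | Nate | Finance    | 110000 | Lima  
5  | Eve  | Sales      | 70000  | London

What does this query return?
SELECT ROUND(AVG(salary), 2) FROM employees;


SUM(salary) = 330000
COUNT = 5
ROUND(AVG, 2) = ROUND(330000 / 5, 2) = 66000.0

66000.0


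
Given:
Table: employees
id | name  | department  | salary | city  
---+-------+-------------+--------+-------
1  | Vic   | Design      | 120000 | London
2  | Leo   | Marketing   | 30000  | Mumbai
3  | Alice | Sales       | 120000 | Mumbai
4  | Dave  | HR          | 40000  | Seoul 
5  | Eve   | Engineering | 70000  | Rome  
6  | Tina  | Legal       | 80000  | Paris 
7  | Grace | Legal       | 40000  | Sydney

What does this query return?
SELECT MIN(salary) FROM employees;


Salaries: 120000, 30000, 120000, 40000, 70000, 80000, 40000
MIN = 30000

30000


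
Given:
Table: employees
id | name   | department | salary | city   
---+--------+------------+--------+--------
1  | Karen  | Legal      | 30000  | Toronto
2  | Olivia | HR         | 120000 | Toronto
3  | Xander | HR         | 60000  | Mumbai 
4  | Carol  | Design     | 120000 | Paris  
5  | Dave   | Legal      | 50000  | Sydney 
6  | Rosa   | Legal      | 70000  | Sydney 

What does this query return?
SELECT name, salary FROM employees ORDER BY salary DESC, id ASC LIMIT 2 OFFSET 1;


Sort by salary DESC (id ASC tiebreak), then skip 1 and take 2
Rows 2 through 3

2 rows:
Carol, 120000
Rosa, 70000


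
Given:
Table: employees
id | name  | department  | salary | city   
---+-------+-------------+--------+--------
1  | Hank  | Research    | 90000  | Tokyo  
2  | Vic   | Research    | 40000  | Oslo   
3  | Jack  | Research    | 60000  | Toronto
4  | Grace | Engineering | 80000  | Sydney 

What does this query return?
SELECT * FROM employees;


SELECT * returns all 4 rows with all columns

4 rows:
1, Hank, Research, 90000, Tokyo
2, Vic, Research, 40000, Oslo
3, Jack, Research, 60000, Toronto
4, Grace, Engineering, 80000, Sydney


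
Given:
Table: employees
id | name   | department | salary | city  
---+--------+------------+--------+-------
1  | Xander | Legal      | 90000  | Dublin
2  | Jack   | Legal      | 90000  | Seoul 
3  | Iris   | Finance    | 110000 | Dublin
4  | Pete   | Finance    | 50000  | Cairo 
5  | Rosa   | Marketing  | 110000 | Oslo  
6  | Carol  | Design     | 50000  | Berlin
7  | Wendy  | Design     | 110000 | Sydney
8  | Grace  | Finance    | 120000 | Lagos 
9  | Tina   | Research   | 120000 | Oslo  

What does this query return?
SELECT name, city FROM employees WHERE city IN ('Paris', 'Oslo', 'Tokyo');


Filtering: city IN ('Paris', 'Oslo', 'Tokyo')
Matching: 2 rows

2 rows:
Rosa, Oslo
Tina, Oslo


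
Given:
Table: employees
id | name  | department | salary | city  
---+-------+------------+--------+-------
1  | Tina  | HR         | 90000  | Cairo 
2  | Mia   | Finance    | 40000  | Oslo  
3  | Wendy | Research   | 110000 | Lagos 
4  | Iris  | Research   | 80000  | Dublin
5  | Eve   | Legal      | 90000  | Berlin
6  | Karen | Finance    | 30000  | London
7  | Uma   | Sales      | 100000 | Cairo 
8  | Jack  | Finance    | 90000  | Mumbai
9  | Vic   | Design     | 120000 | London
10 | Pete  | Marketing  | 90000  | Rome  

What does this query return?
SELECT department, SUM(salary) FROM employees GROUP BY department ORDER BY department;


Summing salary within each department:
  Design: 120000 = 120000
  Finance: 40000 + 30000 + 90000 = 160000
  HR: 90000 = 90000
  Legal: 90000 = 90000
  Marketing: 90000 = 90000
  Research: 110000 + 80000 = 190000
  Sales: 100000 = 100000


7 groups:
Design, 120000
Finance, 160000
HR, 90000
Legal, 90000
Marketing, 90000
Research, 190000
Sales, 100000


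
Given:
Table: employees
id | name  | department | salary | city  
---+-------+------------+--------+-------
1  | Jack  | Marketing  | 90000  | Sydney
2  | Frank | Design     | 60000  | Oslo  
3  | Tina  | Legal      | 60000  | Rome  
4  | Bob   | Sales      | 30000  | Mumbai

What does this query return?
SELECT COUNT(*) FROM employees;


COUNT(*) counts all rows

4


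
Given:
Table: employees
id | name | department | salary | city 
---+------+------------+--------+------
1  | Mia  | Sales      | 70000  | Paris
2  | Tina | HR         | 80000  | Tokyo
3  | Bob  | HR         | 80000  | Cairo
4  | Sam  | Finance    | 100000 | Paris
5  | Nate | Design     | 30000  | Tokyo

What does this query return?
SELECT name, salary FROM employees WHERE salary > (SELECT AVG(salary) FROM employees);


Subquery: AVG(salary) = 72000.0
Filtering: salary > 72000.0
  Tina (80000) -> MATCH
  Bob (80000) -> MATCH
  Sam (100000) -> MATCH


3 rows:
Tina, 80000
Bob, 80000
Sam, 100000


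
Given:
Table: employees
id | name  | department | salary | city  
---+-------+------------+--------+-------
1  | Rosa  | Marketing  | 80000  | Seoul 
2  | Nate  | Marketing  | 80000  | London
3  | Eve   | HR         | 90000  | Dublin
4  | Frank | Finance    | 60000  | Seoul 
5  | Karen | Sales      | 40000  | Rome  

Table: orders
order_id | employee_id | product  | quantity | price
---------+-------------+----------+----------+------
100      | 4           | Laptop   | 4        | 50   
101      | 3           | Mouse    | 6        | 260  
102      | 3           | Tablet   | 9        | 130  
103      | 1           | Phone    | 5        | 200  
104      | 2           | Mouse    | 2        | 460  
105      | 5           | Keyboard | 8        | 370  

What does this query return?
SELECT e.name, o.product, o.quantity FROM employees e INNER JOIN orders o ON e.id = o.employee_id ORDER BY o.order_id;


Joining employees.id = orders.employee_id:
  employee Frank (id=4) -> order Laptop
  employee Eve (id=3) -> order Mouse
  employee Eve (id=3) -> order Tablet
  employee Rosa (id=1) -> order Phone
  employee Nate (id=2) -> order Mouse
  employee Karen (id=5) -> order Keyboard


6 rows:
Frank, Laptop, 4
Eve, Mouse, 6
Eve, Tablet, 9
Rosa, Phone, 5
Nate, Mouse, 2
Karen, Keyboard, 8


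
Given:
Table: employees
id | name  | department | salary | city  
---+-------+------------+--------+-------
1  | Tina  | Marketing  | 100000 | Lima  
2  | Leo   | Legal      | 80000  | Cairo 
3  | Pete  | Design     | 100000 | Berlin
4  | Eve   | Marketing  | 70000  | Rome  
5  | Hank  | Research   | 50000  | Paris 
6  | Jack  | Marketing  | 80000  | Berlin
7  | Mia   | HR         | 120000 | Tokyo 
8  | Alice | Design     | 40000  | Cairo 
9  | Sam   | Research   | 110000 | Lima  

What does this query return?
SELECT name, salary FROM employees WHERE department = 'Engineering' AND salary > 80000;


Filtering: department = 'Engineering' AND salary > 80000
Matching: 0 rows

Empty result set (0 rows)


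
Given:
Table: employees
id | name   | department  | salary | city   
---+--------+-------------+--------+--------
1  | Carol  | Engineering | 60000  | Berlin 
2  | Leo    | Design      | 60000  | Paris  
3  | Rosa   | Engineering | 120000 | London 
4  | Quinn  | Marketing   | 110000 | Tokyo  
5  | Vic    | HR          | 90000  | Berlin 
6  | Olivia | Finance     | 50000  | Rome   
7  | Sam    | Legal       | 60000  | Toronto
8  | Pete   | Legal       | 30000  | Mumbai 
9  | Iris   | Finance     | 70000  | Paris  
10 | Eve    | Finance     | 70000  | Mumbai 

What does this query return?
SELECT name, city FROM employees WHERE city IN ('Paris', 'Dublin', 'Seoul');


Filtering: city IN ('Paris', 'Dublin', 'Seoul')
Matching: 2 rows

2 rows:
Leo, Paris
Iris, Paris


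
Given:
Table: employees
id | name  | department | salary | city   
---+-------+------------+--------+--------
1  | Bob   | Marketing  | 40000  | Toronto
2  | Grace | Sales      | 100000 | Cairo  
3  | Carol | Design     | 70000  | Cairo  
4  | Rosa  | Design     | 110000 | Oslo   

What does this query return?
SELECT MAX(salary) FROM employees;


Salaries: 40000, 100000, 70000, 110000
MAX = 110000

110000


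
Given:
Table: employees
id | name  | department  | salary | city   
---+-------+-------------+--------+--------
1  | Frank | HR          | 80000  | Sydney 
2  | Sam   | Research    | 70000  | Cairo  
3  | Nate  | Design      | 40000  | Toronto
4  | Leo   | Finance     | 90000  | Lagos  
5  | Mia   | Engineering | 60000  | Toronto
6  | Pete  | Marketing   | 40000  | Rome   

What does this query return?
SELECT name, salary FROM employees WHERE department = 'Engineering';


Filtering: department = 'Engineering'
Matching rows: 1

1 rows:
Mia, 60000


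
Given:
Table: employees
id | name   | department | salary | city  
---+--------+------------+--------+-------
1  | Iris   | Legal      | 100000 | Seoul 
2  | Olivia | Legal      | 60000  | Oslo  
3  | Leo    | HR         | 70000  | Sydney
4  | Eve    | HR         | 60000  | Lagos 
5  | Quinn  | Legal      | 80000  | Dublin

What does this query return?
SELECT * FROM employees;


SELECT * returns all 5 rows with all columns

5 rows:
1, Iris, Legal, 100000, Seoul
2, Olivia, Legal, 60000, Oslo
3, Leo, HR, 70000, Sydney
4, Eve, HR, 60000, Lagos
5, Quinn, Legal, 80000, Dublin


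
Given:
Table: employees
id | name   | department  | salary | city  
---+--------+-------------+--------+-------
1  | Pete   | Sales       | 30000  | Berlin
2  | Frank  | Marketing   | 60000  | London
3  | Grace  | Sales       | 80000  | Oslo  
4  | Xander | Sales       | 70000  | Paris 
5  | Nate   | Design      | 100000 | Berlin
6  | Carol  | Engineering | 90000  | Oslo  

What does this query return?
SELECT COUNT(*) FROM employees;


COUNT(*) counts all rows

6


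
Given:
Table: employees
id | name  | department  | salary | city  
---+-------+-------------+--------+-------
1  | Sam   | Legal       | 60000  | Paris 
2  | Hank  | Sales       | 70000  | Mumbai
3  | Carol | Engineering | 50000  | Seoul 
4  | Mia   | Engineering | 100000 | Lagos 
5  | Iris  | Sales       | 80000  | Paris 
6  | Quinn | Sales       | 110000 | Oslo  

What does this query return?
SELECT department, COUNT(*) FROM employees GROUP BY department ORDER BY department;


Assigning each row to its department group:
  Sam -> Legal
  Hank -> Sales
  Carol -> Engineering
  Mia -> Engineering
  Iris -> Sales
  Quinn -> Sales


3 groups:
Engineering, 2
Legal, 1
Sales, 3


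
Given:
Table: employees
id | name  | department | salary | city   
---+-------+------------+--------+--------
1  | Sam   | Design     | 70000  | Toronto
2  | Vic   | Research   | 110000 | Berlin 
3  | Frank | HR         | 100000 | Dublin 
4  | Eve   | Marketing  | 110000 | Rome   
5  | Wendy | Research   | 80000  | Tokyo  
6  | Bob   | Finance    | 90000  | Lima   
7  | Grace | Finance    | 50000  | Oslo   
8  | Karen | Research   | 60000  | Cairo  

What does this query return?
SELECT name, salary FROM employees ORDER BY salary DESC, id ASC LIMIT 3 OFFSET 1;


Sort by salary DESC (id ASC tiebreak), then skip 1 and take 3
Rows 2 through 4

3 rows:
Eve, 110000
Frank, 100000
Bob, 90000


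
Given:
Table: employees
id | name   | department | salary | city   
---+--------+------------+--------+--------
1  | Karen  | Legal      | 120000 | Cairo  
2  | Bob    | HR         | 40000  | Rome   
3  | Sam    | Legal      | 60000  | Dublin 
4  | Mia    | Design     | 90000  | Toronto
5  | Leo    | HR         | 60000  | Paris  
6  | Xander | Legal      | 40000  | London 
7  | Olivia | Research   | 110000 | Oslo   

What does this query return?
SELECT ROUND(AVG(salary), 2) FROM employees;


SUM(salary) = 520000
COUNT = 7
ROUND(AVG, 2) = ROUND(520000 / 7, 2) = 74285.71

74285.71


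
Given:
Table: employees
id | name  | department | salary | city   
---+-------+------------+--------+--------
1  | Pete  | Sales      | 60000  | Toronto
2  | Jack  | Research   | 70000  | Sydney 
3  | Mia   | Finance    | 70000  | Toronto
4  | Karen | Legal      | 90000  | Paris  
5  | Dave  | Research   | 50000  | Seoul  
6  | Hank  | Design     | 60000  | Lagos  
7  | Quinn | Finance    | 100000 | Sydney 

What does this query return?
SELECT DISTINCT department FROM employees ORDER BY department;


All 'department' values (row order): Sales, Research, Finance, Legal, Research, Design, Finance
Removing duplicates leaves 5 unique value(s).

5 values:
Design
Finance
Legal
Research
Sales


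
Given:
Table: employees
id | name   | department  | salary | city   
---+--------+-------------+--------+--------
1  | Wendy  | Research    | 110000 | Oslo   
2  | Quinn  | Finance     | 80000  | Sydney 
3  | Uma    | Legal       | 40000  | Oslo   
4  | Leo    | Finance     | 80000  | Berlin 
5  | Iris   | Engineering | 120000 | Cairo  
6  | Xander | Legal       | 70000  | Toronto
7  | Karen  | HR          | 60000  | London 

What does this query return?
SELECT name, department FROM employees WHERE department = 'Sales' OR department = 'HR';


Filtering: department = 'Sales' OR 'HR'
Matching: 1 rows

1 rows:
Karen, HR


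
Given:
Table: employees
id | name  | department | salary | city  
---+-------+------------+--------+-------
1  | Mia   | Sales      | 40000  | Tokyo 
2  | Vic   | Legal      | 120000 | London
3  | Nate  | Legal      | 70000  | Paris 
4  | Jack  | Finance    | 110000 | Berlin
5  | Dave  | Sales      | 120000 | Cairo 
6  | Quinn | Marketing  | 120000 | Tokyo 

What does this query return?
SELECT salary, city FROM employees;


Projecting columns: salary, city

6 rows:
40000, Tokyo
120000, London
70000, Paris
110000, Berlin
120000, Cairo
120000, Tokyo


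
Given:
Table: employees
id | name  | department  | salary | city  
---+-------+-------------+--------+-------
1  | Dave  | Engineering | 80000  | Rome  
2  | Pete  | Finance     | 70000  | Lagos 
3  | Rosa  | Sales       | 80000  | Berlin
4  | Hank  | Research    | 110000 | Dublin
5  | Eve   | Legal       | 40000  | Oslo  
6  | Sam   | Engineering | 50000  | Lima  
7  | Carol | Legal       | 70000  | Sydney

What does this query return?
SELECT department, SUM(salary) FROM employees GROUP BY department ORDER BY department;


Summing salary within each department:
  Engineering: 80000 + 50000 = 130000
  Finance: 70000 = 70000
  Legal: 40000 + 70000 = 110000
  Research: 110000 = 110000
  Sales: 80000 = 80000


5 groups:
Engineering, 130000
Finance, 70000
Legal, 110000
Research, 110000
Sales, 80000


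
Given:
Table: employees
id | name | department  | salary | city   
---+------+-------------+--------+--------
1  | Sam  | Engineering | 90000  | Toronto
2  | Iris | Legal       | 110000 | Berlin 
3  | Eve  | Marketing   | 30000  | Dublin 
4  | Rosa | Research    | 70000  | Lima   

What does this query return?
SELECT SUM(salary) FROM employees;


SUM(salary) = 90000 + 110000 + 30000 + 70000 = 300000

300000


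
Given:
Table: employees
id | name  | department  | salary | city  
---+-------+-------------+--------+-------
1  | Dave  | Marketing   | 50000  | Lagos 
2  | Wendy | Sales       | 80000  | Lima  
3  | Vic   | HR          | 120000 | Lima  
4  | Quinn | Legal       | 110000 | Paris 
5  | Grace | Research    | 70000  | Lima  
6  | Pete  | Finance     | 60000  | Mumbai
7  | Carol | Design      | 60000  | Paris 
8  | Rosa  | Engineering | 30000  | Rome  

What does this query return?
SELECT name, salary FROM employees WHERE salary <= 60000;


Filtering: salary <= 60000
Matching: 4 rows

4 rows:
Dave, 50000
Pete, 60000
Carol, 60000
Rosa, 30000


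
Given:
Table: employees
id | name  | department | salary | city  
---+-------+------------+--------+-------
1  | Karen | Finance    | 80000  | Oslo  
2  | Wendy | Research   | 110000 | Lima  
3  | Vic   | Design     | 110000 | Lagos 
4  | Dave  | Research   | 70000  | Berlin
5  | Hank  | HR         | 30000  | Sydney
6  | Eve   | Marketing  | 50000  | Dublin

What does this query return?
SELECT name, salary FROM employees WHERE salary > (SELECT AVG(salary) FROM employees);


Subquery: AVG(salary) = 75000.0
Filtering: salary > 75000.0
  Karen (80000) -> MATCH
  Wendy (110000) -> MATCH
  Vic (110000) -> MATCH


3 rows:
Karen, 80000
Wendy, 110000
Vic, 110000


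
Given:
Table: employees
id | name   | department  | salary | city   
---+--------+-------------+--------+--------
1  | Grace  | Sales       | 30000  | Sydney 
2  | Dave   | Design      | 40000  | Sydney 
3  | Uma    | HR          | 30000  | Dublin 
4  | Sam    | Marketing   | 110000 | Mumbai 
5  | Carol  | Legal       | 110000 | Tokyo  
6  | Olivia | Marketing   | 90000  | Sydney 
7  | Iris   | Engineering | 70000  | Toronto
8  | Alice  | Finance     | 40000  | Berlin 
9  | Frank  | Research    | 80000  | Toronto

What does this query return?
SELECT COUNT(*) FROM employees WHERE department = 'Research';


Counting rows where department = 'Research'
  Frank -> MATCH


1


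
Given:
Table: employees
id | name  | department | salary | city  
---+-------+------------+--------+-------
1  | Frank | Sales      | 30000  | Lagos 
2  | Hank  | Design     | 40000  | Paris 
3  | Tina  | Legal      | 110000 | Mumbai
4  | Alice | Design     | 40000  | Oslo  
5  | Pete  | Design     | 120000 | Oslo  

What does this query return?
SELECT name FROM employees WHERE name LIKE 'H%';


LIKE 'H%' matches names starting with 'H'
Matching: 1

1 rows:
Hank


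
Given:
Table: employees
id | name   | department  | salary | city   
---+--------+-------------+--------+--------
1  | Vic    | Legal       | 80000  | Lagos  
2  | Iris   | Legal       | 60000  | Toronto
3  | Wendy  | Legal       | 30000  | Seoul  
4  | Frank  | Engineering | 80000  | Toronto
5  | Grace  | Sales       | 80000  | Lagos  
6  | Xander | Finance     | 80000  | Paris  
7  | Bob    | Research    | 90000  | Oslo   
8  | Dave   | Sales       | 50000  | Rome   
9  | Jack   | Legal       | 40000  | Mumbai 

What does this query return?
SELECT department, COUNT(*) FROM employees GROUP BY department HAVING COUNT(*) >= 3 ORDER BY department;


Groups with count >= 3:
  Legal: 4 -> PASS
  Engineering: 1 -> filtered out
  Finance: 1 -> filtered out
  Research: 1 -> filtered out
  Sales: 2 -> filtered out


1 groups:
Legal, 4


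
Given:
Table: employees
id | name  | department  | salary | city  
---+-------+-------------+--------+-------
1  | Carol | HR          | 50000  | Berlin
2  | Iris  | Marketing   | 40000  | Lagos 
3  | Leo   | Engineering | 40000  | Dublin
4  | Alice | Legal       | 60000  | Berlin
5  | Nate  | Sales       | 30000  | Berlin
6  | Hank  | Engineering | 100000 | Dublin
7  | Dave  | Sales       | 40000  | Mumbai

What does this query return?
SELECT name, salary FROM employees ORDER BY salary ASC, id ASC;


Sorting by salary ASC, then id ASC for ties

7 rows:
Nate, 30000
Iris, 40000
Leo, 40000
Dave, 40000
Carol, 50000
Alice, 60000
Hank, 100000


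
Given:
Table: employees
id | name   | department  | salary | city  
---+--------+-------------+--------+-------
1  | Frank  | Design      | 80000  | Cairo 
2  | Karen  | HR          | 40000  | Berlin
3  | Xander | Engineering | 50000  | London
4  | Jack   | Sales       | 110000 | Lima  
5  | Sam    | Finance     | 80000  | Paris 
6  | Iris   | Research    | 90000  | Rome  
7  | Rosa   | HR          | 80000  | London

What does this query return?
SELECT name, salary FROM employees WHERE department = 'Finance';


Filtering: department = 'Finance'
Matching rows: 1

1 rows:
Sam, 80000


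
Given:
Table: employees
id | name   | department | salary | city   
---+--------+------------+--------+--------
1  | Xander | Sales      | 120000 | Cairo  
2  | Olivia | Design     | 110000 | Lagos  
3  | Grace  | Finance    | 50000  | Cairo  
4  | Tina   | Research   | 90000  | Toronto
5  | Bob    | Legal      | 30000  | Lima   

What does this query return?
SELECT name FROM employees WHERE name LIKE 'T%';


LIKE 'T%' matches names starting with 'T'
Matching: 1

1 rows:
Tina


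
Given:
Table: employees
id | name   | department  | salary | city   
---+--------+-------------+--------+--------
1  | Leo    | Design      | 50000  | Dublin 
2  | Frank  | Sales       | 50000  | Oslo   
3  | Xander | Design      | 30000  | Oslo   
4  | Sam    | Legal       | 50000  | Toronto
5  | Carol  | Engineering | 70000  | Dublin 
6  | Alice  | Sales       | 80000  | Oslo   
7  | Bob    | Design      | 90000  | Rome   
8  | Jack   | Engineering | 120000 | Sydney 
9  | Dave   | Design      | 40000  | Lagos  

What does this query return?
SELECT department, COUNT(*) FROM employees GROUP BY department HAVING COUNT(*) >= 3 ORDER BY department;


Groups with count >= 3:
  Design: 4 -> PASS
  Engineering: 2 -> filtered out
  Legal: 1 -> filtered out
  Sales: 2 -> filtered out


1 groups:
Design, 4


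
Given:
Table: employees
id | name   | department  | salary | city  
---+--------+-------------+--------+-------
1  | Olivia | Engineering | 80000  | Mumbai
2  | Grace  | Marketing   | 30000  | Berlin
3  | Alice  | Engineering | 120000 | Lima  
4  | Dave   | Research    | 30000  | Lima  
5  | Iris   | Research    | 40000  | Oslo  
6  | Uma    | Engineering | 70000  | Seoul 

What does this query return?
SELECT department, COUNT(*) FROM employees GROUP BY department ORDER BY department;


Assigning each row to its department group:
  Olivia -> Engineering
  Grace -> Marketing
  Alice -> Engineering
  Dave -> Research
  Iris -> Research
  Uma -> Engineering


3 groups:
Engineering, 3
Marketing, 1
Research, 2


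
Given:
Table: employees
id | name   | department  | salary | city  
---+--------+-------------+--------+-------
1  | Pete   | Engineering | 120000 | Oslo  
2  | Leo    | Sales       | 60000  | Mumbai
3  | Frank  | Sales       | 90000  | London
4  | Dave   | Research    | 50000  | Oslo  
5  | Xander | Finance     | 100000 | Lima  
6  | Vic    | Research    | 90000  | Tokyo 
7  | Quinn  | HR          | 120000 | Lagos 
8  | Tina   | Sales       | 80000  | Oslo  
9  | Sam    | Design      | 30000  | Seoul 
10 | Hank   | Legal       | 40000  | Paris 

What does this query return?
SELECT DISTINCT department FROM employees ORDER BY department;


All 'department' values (row order): Engineering, Sales, Sales, Research, Finance, Research, HR, Sales, Design, Legal
Removing duplicates leaves 7 unique value(s).

7 values:
Design
Engineering
Finance
HR
Legal
Research
Sales


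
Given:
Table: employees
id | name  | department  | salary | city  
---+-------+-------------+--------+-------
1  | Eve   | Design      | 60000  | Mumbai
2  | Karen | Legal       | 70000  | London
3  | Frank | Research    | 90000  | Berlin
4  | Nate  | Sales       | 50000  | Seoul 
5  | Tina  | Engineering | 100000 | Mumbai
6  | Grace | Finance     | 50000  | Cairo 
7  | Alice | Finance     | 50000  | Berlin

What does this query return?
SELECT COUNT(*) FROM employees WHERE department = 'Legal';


Counting rows where department = 'Legal'
  Karen -> MATCH


1


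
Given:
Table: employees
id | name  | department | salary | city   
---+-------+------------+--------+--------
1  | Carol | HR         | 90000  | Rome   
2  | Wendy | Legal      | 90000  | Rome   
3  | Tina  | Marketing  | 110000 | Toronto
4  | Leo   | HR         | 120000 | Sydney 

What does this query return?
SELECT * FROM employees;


SELECT * returns all 4 rows with all columns

4 rows:
1, Carol, HR, 90000, Rome
2, Wendy, Legal, 90000, Rome
3, Tina, Marketing, 110000, Toronto
4, Leo, HR, 120000, Sydney


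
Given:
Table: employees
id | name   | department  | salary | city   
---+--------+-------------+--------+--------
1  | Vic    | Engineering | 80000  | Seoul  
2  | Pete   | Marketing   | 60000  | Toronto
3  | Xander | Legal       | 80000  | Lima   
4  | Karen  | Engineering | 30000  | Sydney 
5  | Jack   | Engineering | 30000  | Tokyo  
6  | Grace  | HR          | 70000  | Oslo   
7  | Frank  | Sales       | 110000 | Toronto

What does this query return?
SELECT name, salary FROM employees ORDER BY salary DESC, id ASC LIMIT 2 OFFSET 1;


Sort by salary DESC (id ASC tiebreak), then skip 1 and take 2
Rows 2 through 3

2 rows:
Vic, 80000
Xander, 80000


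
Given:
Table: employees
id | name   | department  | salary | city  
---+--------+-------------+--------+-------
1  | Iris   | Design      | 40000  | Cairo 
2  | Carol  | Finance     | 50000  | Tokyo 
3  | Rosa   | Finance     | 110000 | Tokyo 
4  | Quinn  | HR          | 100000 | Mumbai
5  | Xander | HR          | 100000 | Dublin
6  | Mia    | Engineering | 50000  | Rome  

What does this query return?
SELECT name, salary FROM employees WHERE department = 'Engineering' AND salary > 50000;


Filtering: department = 'Engineering' AND salary > 50000
Matching: 0 rows

Empty result set (0 rows)


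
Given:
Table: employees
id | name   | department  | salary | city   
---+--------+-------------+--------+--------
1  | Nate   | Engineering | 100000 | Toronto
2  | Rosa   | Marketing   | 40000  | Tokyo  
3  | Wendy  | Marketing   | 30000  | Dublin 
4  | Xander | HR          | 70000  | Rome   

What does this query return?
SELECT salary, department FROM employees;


Projecting columns: salary, department

4 rows:
100000, Engineering
40000, Marketing
30000, Marketing
70000, HR


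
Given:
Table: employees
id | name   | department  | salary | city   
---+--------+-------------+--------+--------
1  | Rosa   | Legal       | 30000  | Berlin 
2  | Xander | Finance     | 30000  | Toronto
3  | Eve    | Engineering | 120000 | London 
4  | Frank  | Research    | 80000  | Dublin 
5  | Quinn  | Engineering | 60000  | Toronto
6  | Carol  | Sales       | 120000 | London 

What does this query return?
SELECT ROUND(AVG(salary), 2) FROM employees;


SUM(salary) = 440000
COUNT = 6
ROUND(AVG, 2) = ROUND(440000 / 6, 2) = 73333.33

73333.33
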